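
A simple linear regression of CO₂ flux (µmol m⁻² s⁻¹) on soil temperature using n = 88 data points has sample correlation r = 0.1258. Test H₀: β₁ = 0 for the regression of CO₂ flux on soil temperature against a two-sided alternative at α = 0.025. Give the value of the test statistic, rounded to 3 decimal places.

t = 1.176

t = r·√(n − 2)/√(1 − r²) = 0.1258·√86/√0.984174 = 1.176.
df = n − 2 = 86.
Two-sided p ≈ 0.2429, which is ≥ 0.025, so fail to reject H₀.
The data do not give significant evidence of a linear association between soil temperature and CO₂ flux.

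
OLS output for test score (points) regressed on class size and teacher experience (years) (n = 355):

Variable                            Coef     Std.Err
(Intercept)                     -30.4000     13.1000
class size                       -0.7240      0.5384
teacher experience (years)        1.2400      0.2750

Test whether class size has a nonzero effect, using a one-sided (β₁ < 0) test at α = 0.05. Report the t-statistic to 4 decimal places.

Read off: b = -0.7240, SE = 0.5384 for class size.
H₀: β₁ = 0 vs H₁: β₁ < 0.
t = -0.7240 / 0.5384 = -1.3447.
df = n − k − 1 = 355 − 2 − 1 = 352.
One-sided p ≈ 0.0898, which is ≥ 0.05, so fail to reject H₀.
The data do not give significant evidence that the true slope on class size is negative, holding the other predictors fixed.

t = -1.3447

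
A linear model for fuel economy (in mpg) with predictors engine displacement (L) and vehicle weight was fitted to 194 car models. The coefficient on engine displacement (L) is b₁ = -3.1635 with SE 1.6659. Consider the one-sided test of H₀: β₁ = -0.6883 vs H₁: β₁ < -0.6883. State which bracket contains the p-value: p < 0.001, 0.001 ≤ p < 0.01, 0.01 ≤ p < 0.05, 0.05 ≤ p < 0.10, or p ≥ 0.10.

0.05 ≤ p < 0.10

t = (-3.1635 − (-0.6883)) / 1.6659 = -1.486.
df = n − k − 1 = 194 − 2 − 1 = 191.
One-sided p = P(T_{191} < t) ≈ 0.0695.
So 0.05 ≤ p < 0.10.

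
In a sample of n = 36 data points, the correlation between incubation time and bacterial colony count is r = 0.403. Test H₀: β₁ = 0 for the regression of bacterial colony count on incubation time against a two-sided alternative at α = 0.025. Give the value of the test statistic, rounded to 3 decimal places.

t = r·√(n − 2)/√(1 − r²) = 0.403·√34/√0.837591 = 2.568.
df = n − 2 = 34.
Two-sided p ≈ 0.0148, which is < 0.025, so reject H₀.
There is evidence of a linear association between incubation time and bacterial colony count.

t = 2.568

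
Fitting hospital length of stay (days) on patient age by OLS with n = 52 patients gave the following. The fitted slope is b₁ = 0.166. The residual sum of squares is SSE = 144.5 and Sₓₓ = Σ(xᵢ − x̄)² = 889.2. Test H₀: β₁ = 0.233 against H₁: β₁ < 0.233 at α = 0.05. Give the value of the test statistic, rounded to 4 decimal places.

MSE = SSE/(n − 2) = 144.5/50 = 2.89.
SE(b₁) = √(MSE/Sₓₓ) = √(2.89/889.2) = 0.0570098.
t = (0.166 − 0.233) / 0.0570098 = -1.1752.
df = n − 2 = 50.
One-sided p ≈ 0.1227, which is ≥ 0.05, so fail to reject H₀.
The data do not give significant evidence that the true slope on patient age is below 0.233 days per unit.

t = -1.1752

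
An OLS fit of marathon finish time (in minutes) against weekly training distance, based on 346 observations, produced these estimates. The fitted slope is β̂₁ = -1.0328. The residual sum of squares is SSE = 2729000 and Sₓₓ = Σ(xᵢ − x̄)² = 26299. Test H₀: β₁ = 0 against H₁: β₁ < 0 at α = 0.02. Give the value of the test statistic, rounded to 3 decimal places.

MSE = SSE/(n − 2) = 2729000/344 = 7933.14.
SE(β̂₁) = √(MSE/Sₓₓ) = √(7933.14/26299) = 0.549228.
t = -1.0328 / 0.549228 = -1.880.
df = n − 2 = 344.
One-sided p ≈ 0.0304, which is ≥ 0.02, so fail to reject H₀.
The data do not give significant evidence that the true slope on weekly training distance is negative.

t = -1.880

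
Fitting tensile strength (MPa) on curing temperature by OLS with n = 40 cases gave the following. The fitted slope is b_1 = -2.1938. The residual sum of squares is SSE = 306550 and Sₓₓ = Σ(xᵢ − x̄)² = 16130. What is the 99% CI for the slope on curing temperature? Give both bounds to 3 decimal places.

(-4.111, -0.276)

MSE = SSE/(n − 2) = 306550/38 = 8067.11.
SE(b_1) = √(MSE/Sₓₓ) = √(8067.11/16130) = 0.707199.
df = n − 2 = 38.
t* = t_{0.005, 38} = 2.711558.
Margin = t* × SE = 2.711558 × 0.707199 = 1.91761.
CI: -2.1938 ± 1.91761 → (-4.111, -0.276).
With 99% confidence, each one-unit increase in curing temperature is associated with a change of between -4.111 and -0.276 MPa in tensile strength.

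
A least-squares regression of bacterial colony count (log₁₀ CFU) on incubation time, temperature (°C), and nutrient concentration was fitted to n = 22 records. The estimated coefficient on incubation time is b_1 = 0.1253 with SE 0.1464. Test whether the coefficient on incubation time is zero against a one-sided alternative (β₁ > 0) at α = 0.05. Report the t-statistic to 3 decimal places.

H₀: β₁ = 0 vs H₁: β₁ > 0.
t = (b_1 − β₁⁰)/SE = 0.1253 / 0.1464 = 0.856.
df = n − k − 1 = 22 − 3 − 1 = 18.
One-sided p ≈ 0.2017, which is ≥ 0.05, so fail to reject H₀.
The data do not give significant evidence that the true slope on incubation time is positive, holding the other predictors fixed.

t = 0.856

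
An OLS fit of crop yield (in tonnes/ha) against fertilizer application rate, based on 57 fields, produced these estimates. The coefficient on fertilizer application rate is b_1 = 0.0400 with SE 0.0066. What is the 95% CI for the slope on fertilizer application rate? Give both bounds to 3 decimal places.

df = n − 2 = 57 − 2 = 55.
t* = t_{0.025, 55} = 2.004045.
Margin = t* × SE = 2.004045 × 0.0066 = 0.01323.
CI: 0.0400 ± 0.01323 → (0.027, 0.053).
With 95% confidence, each one-unit increase in fertilizer application rate is associated with a change of between 0.027 and 0.053 tonnes/ha in crop yield.

(0.027, 0.053)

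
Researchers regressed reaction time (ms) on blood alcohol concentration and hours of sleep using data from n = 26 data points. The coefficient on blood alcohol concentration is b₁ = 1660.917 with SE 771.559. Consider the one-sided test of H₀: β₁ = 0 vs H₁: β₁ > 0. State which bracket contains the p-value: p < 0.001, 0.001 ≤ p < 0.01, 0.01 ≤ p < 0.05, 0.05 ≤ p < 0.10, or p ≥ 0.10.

0.01 ≤ p < 0.05

t = 1660.917 / 771.559 = 2.153.
df = n − k − 1 = 26 − 2 − 1 = 23.
One-sided p = P(T_{23} > t) ≈ 0.0210.
So 0.01 ≤ p < 0.05.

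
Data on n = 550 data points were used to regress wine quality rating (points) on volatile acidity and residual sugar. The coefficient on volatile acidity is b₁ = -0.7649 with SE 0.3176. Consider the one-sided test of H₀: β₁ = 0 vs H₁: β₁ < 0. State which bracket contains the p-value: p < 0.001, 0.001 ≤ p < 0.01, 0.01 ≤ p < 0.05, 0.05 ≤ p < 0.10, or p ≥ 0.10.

0.001 ≤ p < 0.01

t = -0.7649 / 0.3176 = -2.408.
df = n − k − 1 = 550 − 2 − 1 = 547.
One-sided p = P(T_{547} < t) ≈ 0.0082.
So 0.001 ≤ p < 0.01.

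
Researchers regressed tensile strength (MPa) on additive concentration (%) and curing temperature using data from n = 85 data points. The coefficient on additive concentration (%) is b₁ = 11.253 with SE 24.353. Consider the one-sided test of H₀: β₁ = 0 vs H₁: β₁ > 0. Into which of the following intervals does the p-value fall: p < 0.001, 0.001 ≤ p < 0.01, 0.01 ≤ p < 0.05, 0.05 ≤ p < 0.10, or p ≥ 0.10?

p ≥ 0.10

t = 11.253 / 24.353 = 0.462.
df = n − k − 1 = 85 − 2 − 1 = 82.
One-sided p = P(T_{82} > t) ≈ 0.3226.
So p ≥ 0.10.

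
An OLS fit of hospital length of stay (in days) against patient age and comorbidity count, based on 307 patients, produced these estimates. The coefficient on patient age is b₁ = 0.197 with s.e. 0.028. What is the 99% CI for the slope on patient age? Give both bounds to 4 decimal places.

(0.1244, 0.2696)

df = n − k − 1 = 307 − 2 − 1 = 304.
t* = t_{0.005, 304} = 2.592098.
Margin = t* × SE = 2.592098 × 0.028 = 0.072579.
CI: 0.197 ± 0.072579 → (0.1244, 0.2696).
With 99% confidence, each one-unit increase in patient age is associated with a change of between 0.1244 and 0.2696 days in hospital length of stay, holding the other predictors fixed.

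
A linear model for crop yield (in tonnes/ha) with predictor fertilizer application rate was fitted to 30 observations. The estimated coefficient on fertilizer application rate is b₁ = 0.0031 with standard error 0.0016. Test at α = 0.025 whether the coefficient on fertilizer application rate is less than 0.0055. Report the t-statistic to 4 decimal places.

t = -1.5000

H₀: β₁ = 0.0055 vs H₁: β₁ < 0.0055.
t = (b₁ − β₁⁰)/SE = (0.0031 − 0.0055) / 0.0016 = -1.5000.
df = n − 2 = 30 − 2 = 28.
One-sided p ≈ 0.0724, which is ≥ 0.025, so fail to reject H₀.
The data do not give significant evidence that the true slope on fertilizer application rate is below 0.0055 tonnes/ha per unit.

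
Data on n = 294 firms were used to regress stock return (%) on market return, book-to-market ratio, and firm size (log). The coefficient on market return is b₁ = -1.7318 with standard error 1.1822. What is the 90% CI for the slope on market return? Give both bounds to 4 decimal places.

(-3.6826, 0.2190)

df = n − k − 1 = 294 − 3 − 1 = 290.
t* = t_{0.05, 290} = 1.650125.
Margin = t* × SE = 1.650125 × 1.1822 = 1.950778.
CI: -1.7318 ± 1.950778 → (-3.6826, 0.2190).
With 90% confidence, each one-unit increase in market return is associated with a change of between -3.6826 and 0.2190 % in stock return, holding the other predictors fixed.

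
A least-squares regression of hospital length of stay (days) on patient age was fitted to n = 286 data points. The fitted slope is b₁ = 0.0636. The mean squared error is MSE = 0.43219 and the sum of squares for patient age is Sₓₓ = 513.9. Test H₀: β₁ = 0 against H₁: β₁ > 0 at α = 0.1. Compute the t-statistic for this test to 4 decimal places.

t = 2.1931

SE(b₁) = √(MSE/Sₓₓ) = √(0.43219/513.9) = 0.029.
t = 0.0636 / 0.029 = 2.1931.
df = n − 2 = 284.
One-sided p ≈ 0.0146, which is < 0.1, so reject H₀.
There is evidence that the true slope on patient age is positive.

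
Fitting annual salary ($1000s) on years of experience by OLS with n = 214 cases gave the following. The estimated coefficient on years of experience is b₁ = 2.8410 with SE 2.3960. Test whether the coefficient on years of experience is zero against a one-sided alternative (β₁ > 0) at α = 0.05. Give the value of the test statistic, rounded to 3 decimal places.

H₀: β₁ = 0 vs H₁: β₁ > 0.
t = (b₁ − β₁⁰)/SE = 2.8410 / 2.3960 = 1.186.
df = n − 2 = 214 − 2 = 212.
One-sided p ≈ 0.1185, which is ≥ 0.05, so fail to reject H₀.
The data do not give significant evidence that the true slope on years of experience is positive.

t = 1.186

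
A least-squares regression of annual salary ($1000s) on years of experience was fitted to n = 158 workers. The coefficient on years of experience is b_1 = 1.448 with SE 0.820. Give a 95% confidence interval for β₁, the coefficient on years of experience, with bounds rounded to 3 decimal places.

df = n − 2 = 158 − 2 = 156.
t* = t_{0.025, 156} = 1.975288.
Margin = t* × SE = 1.975288 × 0.820 = 1.61974.
CI: 1.448 ± 1.61974 → (-0.172, 3.068).
With 95% confidence, each one-unit increase in years of experience is associated with a change of between -0.172 and 3.068 $1000s in annual salary.

(-0.172, 3.068)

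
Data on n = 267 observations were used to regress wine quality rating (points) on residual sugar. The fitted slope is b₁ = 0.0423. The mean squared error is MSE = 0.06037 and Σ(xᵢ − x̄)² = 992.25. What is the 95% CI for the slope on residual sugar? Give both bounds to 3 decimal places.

SE(b₁) = √(MSE/Sₓₓ) = √(0.06037/992.25) = 0.0078001.
df = n − 2 = 265.
t* = t_{0.025, 265} = 1.968956.
Margin = t* × SE = 1.968956 × 0.0078001 = 0.01536.
CI: 0.0423 ± 0.01536 → (0.027, 0.058).
With 95% confidence, each one-unit increase in residual sugar is associated with a change of between 0.027 and 0.058 points in wine quality rating.

(0.027, 0.058)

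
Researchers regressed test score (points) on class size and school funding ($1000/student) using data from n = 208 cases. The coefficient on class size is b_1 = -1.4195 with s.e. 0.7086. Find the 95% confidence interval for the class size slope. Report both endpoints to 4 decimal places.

(-2.8166, -0.0224)

df = n − k − 1 = 208 − 2 − 1 = 205.
t* = t_{0.025, 205} = 1.971603.
Margin = t* × SE = 1.971603 × 0.7086 = 1.397078.
CI: -1.4195 ± 1.397078 → (-2.8166, -0.0224).
With 95% confidence, each one-unit increase in class size is associated with a change of between -2.8166 and -0.0224 points in test score, holding the other predictors fixed.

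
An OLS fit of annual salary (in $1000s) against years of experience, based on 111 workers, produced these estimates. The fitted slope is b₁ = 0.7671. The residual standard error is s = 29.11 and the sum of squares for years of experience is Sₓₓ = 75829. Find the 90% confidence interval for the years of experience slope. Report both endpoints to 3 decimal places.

(0.592, 0.942)

SE(b₁) = s/√Sₓₓ = 29.11/√75829 = 0.105712.
df = n − 2 = 109.
t* = t_{0.05, 109} = 1.658953.
Margin = t* × SE = 1.658953 × 0.105712 = 0.17537.
CI: 0.7671 ± 0.17537 → (0.592, 0.942).
With 90% confidence, each one-unit increase in years of experience is associated with a change of between 0.592 and 0.942 $1000s in annual salary.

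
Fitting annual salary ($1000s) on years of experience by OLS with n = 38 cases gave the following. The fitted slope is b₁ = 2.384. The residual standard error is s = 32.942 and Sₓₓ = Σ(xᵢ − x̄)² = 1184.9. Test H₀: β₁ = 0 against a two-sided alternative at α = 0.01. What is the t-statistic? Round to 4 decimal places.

t = 2.4911

SE(b₁) = s/√Sₓₓ = 32.942/√1184.9 = 0.956994.
t = 2.384 / 0.956994 = 2.4911.
df = n − 2 = 36.
Two-sided p ≈ 0.0175, which is ≥ 0.01, so fail to reject H₀.
The data do not give significant evidence of an association between years of experience and annual salary.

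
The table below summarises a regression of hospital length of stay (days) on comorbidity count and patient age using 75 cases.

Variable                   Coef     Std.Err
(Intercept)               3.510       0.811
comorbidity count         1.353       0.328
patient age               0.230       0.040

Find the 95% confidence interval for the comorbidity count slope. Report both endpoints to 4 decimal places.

Read off: b = 1.353, SE = 0.328 for comorbidity count.
df = n − k − 1 = 75 − 2 − 1 = 72.
t* = t_{0.025, 72} = 1.993464.
Margin = t* × SE = 1.993464 × 0.328 = 0.653856.
CI: 1.353 ± 0.653856 → (0.6991, 2.0069).

(0.6991, 2.0069)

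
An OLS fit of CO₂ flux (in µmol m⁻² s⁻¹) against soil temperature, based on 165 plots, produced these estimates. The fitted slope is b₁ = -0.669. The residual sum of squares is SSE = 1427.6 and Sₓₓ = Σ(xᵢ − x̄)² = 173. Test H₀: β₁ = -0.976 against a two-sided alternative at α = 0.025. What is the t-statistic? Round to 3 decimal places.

t = 1.364

MSE = SSE/(n − 2) = 1427.6/163 = 8.75828.
SE(b₁) = √(MSE/Sₓₓ) = √(8.75828/173) = 0.225002.
t = (-0.669 − (-0.976)) / 0.225002 = 1.364.
df = n − 2 = 163.
Two-sided p ≈ 0.1743, which is ≥ 0.025, so fail to reject H₀.
The data are consistent with a true slope of -0.976 µmol m⁻² s⁻¹ per unit of soil temperature.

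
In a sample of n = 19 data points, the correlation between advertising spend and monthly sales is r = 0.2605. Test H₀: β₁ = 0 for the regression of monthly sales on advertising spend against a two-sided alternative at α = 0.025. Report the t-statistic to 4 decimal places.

t = 1.1125

t = r·√(n − 2)/√(1 − r²) = 0.2605·√17/√0.93214 = 1.1125.
df = n − 2 = 17.
Two-sided p ≈ 0.2814, which is ≥ 0.025, so fail to reject H₀.
The data do not give significant evidence of a linear association between advertising spend and monthly sales.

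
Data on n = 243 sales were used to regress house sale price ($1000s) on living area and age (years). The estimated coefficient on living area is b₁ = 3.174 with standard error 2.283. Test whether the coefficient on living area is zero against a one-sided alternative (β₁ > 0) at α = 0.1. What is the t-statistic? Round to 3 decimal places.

t = 1.390

H₀: β₁ = 0 vs H₁: β₁ > 0.
t = (b₁ − β₁⁰)/SE = 3.174 / 2.283 = 1.390.
df = n − k − 1 = 243 − 2 − 1 = 240.
One-sided p ≈ 0.0829, which is < 0.1, so reject H₀.
There is evidence that the true slope on living area is positive, holding the other predictors fixed.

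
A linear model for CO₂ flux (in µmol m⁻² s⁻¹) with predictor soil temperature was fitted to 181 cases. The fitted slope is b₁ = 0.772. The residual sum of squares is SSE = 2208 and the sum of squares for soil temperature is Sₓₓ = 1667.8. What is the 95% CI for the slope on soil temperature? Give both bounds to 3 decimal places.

MSE = SSE/(n − 2) = 2208/179 = 12.3352.
SE(b₁) = √(MSE/Sₓₓ) = √(12.3352/1667.8) = 0.0860005.
df = n − 2 = 179.
t* = t_{0.025, 179} = 1.973305.
Margin = t* × SE = 1.973305 × 0.0860005 = 0.16971.
CI: 0.772 ± 0.16971 → (0.602, 0.942).
With 95% confidence, each one-unit increase in soil temperature is associated with a change of between 0.602 and 0.942 µmol m⁻² s⁻¹ in CO₂ flux.

(0.602, 0.942)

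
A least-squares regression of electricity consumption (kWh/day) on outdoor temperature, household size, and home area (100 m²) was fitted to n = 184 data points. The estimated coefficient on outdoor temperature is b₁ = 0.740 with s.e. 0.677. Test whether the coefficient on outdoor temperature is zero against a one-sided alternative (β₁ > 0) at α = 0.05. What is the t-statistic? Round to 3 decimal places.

H₀: β₁ = 0 vs H₁: β₁ > 0.
t = (b₁ − β₁⁰)/SE = 0.740 / 0.677 = 1.093.
df = n − k − 1 = 184 − 3 − 1 = 180.
One-sided p ≈ 0.1379, which is ≥ 0.05, so fail to reject H₀.
The data do not give significant evidence that the true slope on outdoor temperature is positive, holding the other predictors fixed.

t = 1.093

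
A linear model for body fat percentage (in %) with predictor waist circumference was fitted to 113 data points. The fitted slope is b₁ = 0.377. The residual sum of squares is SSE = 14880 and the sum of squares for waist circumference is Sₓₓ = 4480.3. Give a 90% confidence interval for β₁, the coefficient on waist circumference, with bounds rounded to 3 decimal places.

MSE = SSE/(n − 2) = 14880/111 = 134.054.
SE(b₁) = √(MSE/Sₓₓ) = √(134.054/4480.3) = 0.172976.
df = n − 2 = 111.
t* = t_{0.05, 111} = 1.658697.
Margin = t* × SE = 1.658697 × 0.172976 = 0.28692.
CI: 0.377 ± 0.28692 → (0.090, 0.664).
With 90% confidence, each one-unit increase in waist circumference is associated with a change of between 0.090 and 0.664 % in body fat percentage.

(0.090, 0.664)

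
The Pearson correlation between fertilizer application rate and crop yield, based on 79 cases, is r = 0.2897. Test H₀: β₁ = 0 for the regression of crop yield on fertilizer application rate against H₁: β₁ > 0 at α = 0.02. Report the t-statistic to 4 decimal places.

t = r·√(n − 2)/√(1 − r²) = 0.2897·√77/√0.916074 = 2.6560.
df = n − 2 = 77.
One-sided p ≈ 0.0048, which is < 0.02, so reject H₀.
There is evidence of a linear association between fertilizer application rate and crop yield.

t = 2.6560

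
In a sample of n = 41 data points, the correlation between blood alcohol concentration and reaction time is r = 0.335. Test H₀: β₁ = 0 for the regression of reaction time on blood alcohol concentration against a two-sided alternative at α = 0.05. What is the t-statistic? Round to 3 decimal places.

t = 2.220

t = r·√(n − 2)/√(1 − r²) = 0.335·√39/√0.887775 = 2.220.
df = n − 2 = 39.
Two-sided p ≈ 0.0323, which is < 0.05, so reject H₀.
There is evidence of a linear association between blood alcohol concentration and reaction time.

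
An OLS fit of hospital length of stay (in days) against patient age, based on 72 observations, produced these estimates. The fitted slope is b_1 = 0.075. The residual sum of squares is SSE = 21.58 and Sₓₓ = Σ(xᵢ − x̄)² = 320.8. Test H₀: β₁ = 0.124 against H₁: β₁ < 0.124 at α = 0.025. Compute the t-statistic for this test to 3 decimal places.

MSE = SSE/(n − 2) = 21.58/70 = 0.308286.
SE(b_1) = √(MSE/Sₓₓ) = √(0.308286/320.8) = 0.0309998.
t = (0.075 − 0.124) / 0.0309998 = -1.581.
df = n − 2 = 70.
One-sided p ≈ 0.0592, which is ≥ 0.025, so fail to reject H₀.
The data do not give significant evidence that the true slope on patient age is below 0.124 days per unit.

t = -1.581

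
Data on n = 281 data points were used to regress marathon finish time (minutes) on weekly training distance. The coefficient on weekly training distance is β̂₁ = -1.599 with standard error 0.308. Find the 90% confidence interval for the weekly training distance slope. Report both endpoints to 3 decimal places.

df = n − 2 = 281 − 2 = 279.
t* = t_{0.05, 279} = 1.650333.
Margin = t* × SE = 1.650333 × 0.308 = 0.50830.
CI: -1.599 ± 0.50830 → (-2.107, -1.091).
With 90% confidence, each one-unit increase in weekly training distance is associated with a change of between -2.107 and -1.091 minutes in marathon finish time.

(-2.107, -1.091)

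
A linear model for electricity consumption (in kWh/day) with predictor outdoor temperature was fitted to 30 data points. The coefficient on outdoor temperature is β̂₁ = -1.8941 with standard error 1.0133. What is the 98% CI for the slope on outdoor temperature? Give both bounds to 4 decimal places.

df = n − 2 = 30 − 2 = 28.
t* = t_{0.01, 28} = 2.46714.
Margin = t* × SE = 2.46714 × 1.0133 = 2.499953.
CI: -1.8941 ± 2.499953 → (-4.3941, 0.6059).
With 98% confidence, each one-unit increase in outdoor temperature is associated with a change of between -4.3941 and 0.6059 kWh/day in electricity consumption.

(-4.3941, 0.6059)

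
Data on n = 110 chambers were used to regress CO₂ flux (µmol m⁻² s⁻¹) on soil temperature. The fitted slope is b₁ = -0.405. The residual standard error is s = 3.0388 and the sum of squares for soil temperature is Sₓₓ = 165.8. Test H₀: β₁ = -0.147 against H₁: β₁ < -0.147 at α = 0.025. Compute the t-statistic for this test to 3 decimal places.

SE(b₁) = s/√Sₓₓ = 3.0388/√165.8 = 0.235999.
t = (-0.405 − (-0.147)) / 0.235999 = -1.093.
df = n − 2 = 108.
One-sided p ≈ 0.1384, which is ≥ 0.025, so fail to reject H₀.
The data do not give significant evidence that the true slope on soil temperature is below -0.147 µmol m⁻² s⁻¹ per unit.

t = -1.093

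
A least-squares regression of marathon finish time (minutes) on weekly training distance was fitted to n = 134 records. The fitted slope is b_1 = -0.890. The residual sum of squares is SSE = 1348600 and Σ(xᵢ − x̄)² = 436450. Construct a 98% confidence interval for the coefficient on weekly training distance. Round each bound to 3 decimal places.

MSE = SSE/(n − 2) = 1348600/132 = 10216.7.
SE(b_1) = √(MSE/Sₓₓ) = √(10216.7/436450) = 0.152999.
df = n − 2 = 132.
t* = t_{0.01, 132} = 2.35493.
Margin = t* × SE = 2.35493 × 0.152999 = 0.36030.
CI: -0.890 ± 0.36030 → (-1.250, -0.530).
With 98% confidence, each one-unit increase in weekly training distance is associated with a change of between -1.250 and -0.530 minutes in marathon finish time.

(-1.250, -0.530)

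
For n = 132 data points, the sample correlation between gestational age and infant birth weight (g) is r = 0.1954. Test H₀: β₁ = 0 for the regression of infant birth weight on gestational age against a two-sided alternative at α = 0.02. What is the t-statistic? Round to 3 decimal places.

t = r·√(n − 2)/√(1 − r²) = 0.1954·√130/√0.961819 = 2.272.
df = n − 2 = 130.
Two-sided p ≈ 0.0247, which is ≥ 0.02, so fail to reject H₀.
The data do not give significant evidence of a linear association between gestational age and infant birth weight.

t = 2.272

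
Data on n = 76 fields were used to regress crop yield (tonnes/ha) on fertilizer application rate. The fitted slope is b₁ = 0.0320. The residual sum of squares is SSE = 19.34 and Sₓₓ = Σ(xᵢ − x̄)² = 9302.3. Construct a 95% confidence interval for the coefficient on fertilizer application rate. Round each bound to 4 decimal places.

MSE = SSE/(n − 2) = 19.34/74 = 0.261351.
SE(b₁) = √(MSE/Sₓₓ) = √(0.261351/9302.3) = 0.0053005.
df = n − 2 = 74.
t* = t_{0.025, 74} = 1.992543.
Margin = t* × SE = 1.992543 × 0.0053005 = 0.010561.
CI: 0.0320 ± 0.010561 → (0.0214, 0.0426).
With 95% confidence, each one-unit increase in fertilizer application rate is associated with a change of between 0.0214 and 0.0426 tonnes/ha in crop yield.

(0.0214, 0.0426)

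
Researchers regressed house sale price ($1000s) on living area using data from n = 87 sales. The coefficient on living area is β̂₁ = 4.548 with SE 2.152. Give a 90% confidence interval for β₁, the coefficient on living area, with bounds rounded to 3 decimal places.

(0.969, 8.127)

df = n − 2 = 87 − 2 = 85.
t* = t_{0.05, 85} = 1.662978.
Margin = t* × SE = 1.662978 × 2.152 = 3.57873.
CI: 4.548 ± 3.57873 → (0.969, 8.127).
With 90% confidence, each one-unit increase in living area is associated with a change of between 0.969 and 8.127 $1000s in house sale price.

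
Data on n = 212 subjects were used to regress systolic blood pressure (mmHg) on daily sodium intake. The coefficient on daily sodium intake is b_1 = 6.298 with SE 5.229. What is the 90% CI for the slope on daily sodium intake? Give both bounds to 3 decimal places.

(-2.341, 14.937)

df = n − 2 = 212 − 2 = 210.
t* = t_{0.05, 210} = 1.652142.
Margin = t* × SE = 1.652142 × 5.229 = 8.63905.
CI: 6.298 ± 8.63905 → (-2.341, 14.937).
With 90% confidence, each one-unit increase in daily sodium intake is associated with a change of between -2.341 and 14.937 mmHg in systolic blood pressure.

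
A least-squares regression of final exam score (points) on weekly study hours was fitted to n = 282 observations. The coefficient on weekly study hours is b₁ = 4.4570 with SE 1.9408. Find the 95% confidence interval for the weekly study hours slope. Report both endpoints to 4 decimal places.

df = n − 2 = 282 − 2 = 280.
t* = t_{0.025, 280} = 1.968472.
Margin = t* × SE = 1.968472 × 1.9408 = 3.820411.
CI: 4.4570 ± 3.820411 → (0.6366, 8.2774).
With 95% confidence, each one-unit increase in weekly study hours is associated with a change of between 0.6366 and 8.2774 points in final exam score.

(0.6366, 8.2774)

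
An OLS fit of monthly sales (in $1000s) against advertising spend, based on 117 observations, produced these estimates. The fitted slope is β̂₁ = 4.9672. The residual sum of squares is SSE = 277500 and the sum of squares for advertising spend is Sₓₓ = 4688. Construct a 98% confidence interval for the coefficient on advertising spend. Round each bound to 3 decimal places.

MSE = SSE/(n − 2) = 277500/115 = 2413.04.
SE(β̂₁) = √(MSE/Sₓₓ) = √(2413.04/4688) = 0.717445.
df = n − 2 = 115.
t* = t_{0.01, 115} = 2.359212.
Margin = t* × SE = 2.359212 × 0.717445 = 1.69261.
CI: 4.9672 ± 1.69261 → (3.275, 6.660).
With 98% confidence, each one-unit increase in advertising spend is associated with a change of between 3.275 and 6.660 $1000s in monthly sales.

(3.275, 6.660)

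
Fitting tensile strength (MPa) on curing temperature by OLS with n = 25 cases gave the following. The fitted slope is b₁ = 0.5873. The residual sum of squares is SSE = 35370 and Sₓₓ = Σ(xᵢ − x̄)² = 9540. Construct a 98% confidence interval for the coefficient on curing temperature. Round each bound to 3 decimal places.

(-0.416, 1.591)

MSE = SSE/(n − 2) = 35370/23 = 1537.83.
SE(b₁) = √(MSE/Sₓₓ) = √(1537.83/9540) = 0.401494.
df = n − 2 = 23.
t* = t_{0.01, 23} = 2.499867.
Margin = t* × SE = 2.499867 × 0.401494 = 1.00368.
CI: 0.5873 ± 1.00368 → (-0.416, 1.591).
With 98% confidence, each one-unit increase in curing temperature is associated with a change of between -0.416 and 1.591 MPa in tensile strength.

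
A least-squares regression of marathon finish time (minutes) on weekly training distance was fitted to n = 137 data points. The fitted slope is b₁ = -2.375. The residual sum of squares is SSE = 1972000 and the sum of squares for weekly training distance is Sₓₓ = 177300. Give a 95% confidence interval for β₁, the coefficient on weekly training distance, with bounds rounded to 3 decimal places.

(-2.943, -1.807)

MSE = SSE/(n − 2) = 1972000/135 = 14607.4.
SE(b₁) = √(MSE/Sₓₓ) = √(14607.4/177300) = 0.287033.
df = n − 2 = 135.
t* = t_{0.025, 135} = 1.977692.
Margin = t* × SE = 1.977692 × 0.287033 = 0.56766.
CI: -2.375 ± 0.56766 → (-2.943, -1.807).
With 95% confidence, each one-unit increase in weekly training distance is associated with a change of between -2.943 and -1.807 minutes in marathon finish time.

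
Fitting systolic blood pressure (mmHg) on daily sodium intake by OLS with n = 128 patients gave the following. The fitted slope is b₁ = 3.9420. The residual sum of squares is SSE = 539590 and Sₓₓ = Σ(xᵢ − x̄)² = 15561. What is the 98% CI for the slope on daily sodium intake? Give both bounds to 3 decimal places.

(2.706, 5.178)

MSE = SSE/(n − 2) = 539590/126 = 4282.46.
SE(b₁) = √(MSE/Sₓₓ) = √(4282.46/15561) = 0.5246.
df = n − 2 = 126.
t* = t_{0.01, 126} = 2.356307.
Margin = t* × SE = 2.356307 × 0.5246 = 1.23612.
CI: 3.9420 ± 1.23612 → (2.706, 5.178).
With 98% confidence, each one-unit increase in daily sodium intake is associated with a change of between 2.706 and 5.178 mmHg in systolic blood pressure.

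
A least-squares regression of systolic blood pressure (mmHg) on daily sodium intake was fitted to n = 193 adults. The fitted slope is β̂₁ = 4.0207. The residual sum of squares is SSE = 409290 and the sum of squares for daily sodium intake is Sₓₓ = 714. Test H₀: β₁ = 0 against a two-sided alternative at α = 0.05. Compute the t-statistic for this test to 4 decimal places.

t = 2.3209

MSE = SSE/(n − 2) = 409290/191 = 2142.88.
SE(β̂₁) = √(MSE/Sₓₓ) = √(2142.88/714) = 1.73241.
t = 4.0207 / 1.73241 = 2.3209.
df = n − 2 = 191.
Two-sided p ≈ 0.0213, which is < 0.05, so reject H₀.
There is evidence that daily sodium intake is associated with systolic blood pressure.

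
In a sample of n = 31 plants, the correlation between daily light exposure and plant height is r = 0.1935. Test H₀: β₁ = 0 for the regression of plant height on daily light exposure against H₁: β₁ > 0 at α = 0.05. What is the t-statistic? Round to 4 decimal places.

t = r·√(n − 2)/√(1 − r²) = 0.1935·√29/√0.962558 = 1.0621.
df = n − 2 = 29.
One-sided p ≈ 0.1485, which is ≥ 0.05, so fail to reject H₀.
The data do not give significant evidence of a linear association between daily light exposure and plant height.

t = 1.0621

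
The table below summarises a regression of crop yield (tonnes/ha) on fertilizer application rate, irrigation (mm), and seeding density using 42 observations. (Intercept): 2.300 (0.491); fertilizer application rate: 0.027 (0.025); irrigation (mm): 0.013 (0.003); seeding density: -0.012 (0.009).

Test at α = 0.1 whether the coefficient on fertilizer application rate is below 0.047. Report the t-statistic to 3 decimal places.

t = -0.800

Read off: b = 0.027, SE = 0.025 for fertilizer application rate.
H₀: β₁ = 0.047 vs H₁: β₁ < 0.047.
t = (0.027 − 0.047) / 0.025 = -0.800.
df = n − k − 1 = 42 − 3 − 1 = 38.
One-sided p ≈ 0.2143, which is ≥ 0.1, so fail to reject H₀.
The data do not give significant evidence that the true slope on fertilizer application rate is below 0.047 tonnes/ha per unit, holding the other predictors fixed.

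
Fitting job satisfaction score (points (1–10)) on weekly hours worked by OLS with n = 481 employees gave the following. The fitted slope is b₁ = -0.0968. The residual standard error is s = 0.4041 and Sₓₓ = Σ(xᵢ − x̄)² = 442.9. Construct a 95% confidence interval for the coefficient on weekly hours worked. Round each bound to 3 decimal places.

(-0.135, -0.059)

SE(b₁) = s/√Sₓₓ = 0.4041/√442.9 = 0.0192015.
df = n − 2 = 479.
t* = t_{0.025, 479} = 1.964929.
Margin = t* × SE = 1.964929 × 0.0192015 = 0.03773.
CI: -0.0968 ± 0.03773 → (-0.135, -0.059).
With 95% confidence, each one-unit increase in weekly hours worked is associated with a change of between -0.135 and -0.059 points (1–10) in job satisfaction score.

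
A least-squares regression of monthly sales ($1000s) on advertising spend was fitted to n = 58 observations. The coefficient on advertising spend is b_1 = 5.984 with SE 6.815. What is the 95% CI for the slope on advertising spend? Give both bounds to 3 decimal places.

df = n − 2 = 58 − 2 = 56.
t* = t_{0.025, 56} = 2.003241.
Margin = t* × SE = 2.003241 × 6.815 = 13.65209.
CI: 5.984 ± 13.65209 → (-7.668, 19.636).
With 95% confidence, each one-unit increase in advertising spend is associated with a change of between -7.668 and 19.636 $1000s in monthly sales.

(-7.668, 19.636)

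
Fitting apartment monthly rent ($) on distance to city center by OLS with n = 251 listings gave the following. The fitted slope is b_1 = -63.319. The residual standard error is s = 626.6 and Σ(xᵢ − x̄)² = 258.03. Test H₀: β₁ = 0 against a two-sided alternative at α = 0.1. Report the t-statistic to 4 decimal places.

t = -1.6232

SE(b_1) = s/√Sₓₓ = 626.6/√258.03 = 39.0081.
t = -63.319 / 39.0081 = -1.6232.
df = n − 2 = 249.
Two-sided p ≈ 0.1058, which is ≥ 0.1, so fail to reject H₀.
The data do not give significant evidence of an association between distance to city center and apartment monthly rent.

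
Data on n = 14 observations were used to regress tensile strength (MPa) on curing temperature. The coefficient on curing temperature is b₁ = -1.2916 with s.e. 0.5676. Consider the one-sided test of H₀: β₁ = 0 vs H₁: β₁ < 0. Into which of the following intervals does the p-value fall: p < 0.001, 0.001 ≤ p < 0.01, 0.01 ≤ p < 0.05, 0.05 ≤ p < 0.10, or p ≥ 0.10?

t = -1.2916 / 0.5676 = -2.276.
df = n − 2 = 14 − 2 = 12.
One-sided p = P(T_{12} < t) ≈ 0.0210.
So 0.01 ≤ p < 0.05.

0.01 ≤ p < 0.05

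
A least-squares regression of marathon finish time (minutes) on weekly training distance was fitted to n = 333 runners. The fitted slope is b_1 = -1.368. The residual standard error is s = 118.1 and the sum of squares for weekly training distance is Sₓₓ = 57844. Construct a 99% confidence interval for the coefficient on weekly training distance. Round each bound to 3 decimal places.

(-2.640, -0.096)

SE(b_1) = s/√Sₓₓ = 118.1/√57844 = 0.491044.
df = n − 2 = 331.
t* = t_{0.005, 331} = 2.590764.
Margin = t* × SE = 2.590764 × 0.491044 = 1.27218.
CI: -1.368 ± 1.27218 → (-2.640, -0.096).
With 99% confidence, each one-unit increase in weekly training distance is associated with a change of between -2.640 and -0.096 minutes in marathon finish time.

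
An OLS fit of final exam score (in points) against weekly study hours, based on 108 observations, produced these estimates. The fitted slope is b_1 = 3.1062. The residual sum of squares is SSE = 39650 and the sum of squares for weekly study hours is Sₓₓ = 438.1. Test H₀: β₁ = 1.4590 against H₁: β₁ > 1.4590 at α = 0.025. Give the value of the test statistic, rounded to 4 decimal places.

MSE = SSE/(n − 2) = 39650/106 = 374.057.
SE(b_1) = √(MSE/Sₓₓ) = √(374.057/438.1) = 0.924021.
t = (3.1062 − 1.4590) / 0.924021 = 1.7826.
df = n − 2 = 106.
One-sided p ≈ 0.0388, which is ≥ 0.025, so fail to reject H₀.
The data do not give significant evidence that the true slope on weekly study hours exceeds 1.4590 points per unit.

t = 1.7826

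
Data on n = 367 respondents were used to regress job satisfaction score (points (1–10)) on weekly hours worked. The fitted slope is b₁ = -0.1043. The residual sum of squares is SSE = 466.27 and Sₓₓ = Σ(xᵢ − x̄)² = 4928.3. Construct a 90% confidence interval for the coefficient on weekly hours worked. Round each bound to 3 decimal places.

MSE = SSE/(n − 2) = 466.27/365 = 1.27745.
SE(b₁) = √(MSE/Sₓₓ) = √(1.27745/4928.3) = 0.0160999.
df = n − 2 = 365.
t* = t_{0.05, 365} = 1.649039.
Margin = t* × SE = 1.649039 × 0.0160999 = 0.02655.
CI: -0.1043 ± 0.02655 → (-0.131, -0.078).
With 90% confidence, each one-unit increase in weekly hours worked is associated with a change of between -0.131 and -0.078 points (1–10) in job satisfaction score.

(-0.131, -0.078)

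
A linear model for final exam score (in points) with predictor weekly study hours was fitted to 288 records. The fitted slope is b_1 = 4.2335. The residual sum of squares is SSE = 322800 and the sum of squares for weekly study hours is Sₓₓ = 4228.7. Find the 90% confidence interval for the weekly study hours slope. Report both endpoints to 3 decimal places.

MSE = SSE/(n − 2) = 322800/286 = 1128.67.
SE(b_1) = √(MSE/Sₓₓ) = √(1128.67/4228.7) = 0.516631.
df = n − 2 = 286.
t* = t_{0.05, 286} = 1.650199.
Margin = t* × SE = 1.650199 × 0.516631 = 0.85254.
CI: 4.2335 ± 0.85254 → (3.381, 5.086).
With 90% confidence, each one-unit increase in weekly study hours is associated with a change of between 3.381 and 5.086 points in final exam score.

(3.381, 5.086)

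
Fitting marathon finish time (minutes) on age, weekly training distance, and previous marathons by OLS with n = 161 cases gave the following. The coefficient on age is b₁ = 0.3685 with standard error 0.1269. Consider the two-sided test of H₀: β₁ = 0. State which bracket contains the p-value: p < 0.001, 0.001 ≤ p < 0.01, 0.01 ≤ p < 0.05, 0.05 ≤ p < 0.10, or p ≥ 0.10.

0.001 ≤ p < 0.01

t = 0.3685 / 0.1269 = 2.904.
df = n − k − 1 = 161 − 3 − 1 = 157.
Two-sided p = 2·P(T_{157} > |t|) ≈ 0.0042.
So 0.001 ≤ p < 0.01.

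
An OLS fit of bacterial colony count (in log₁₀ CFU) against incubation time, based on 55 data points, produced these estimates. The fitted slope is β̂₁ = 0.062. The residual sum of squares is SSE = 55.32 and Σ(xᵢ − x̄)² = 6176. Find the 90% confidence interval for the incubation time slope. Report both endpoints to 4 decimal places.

MSE = SSE/(n − 2) = 55.32/53 = 1.04377.
SE(β̂₁) = √(MSE/Sₓₓ) = √(1.04377/6176) = 0.0130002.
df = n − 2 = 53.
t* = t_{0.05, 53} = 1.674116.
Margin = t* × SE = 1.674116 × 0.0130002 = 0.021764.
CI: 0.062 ± 0.021764 → (0.0402, 0.0838).
With 90% confidence, each one-unit increase in incubation time is associated with a change of between 0.0402 and 0.0838 log₁₀ CFU in bacterial colony count.

(0.0402, 0.0838)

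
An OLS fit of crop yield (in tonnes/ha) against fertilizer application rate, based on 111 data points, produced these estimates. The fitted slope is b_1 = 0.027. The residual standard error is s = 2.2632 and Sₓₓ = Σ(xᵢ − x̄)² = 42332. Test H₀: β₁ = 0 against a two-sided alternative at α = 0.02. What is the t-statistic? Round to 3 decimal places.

SE(b_1) = s/√Sₓₓ = 2.2632/√42332 = 0.0109999.
t = 0.027 / 0.0109999 = 2.455.
df = n − 2 = 109.
Two-sided p ≈ 0.0157, which is < 0.02, so reject H₀.
There is evidence that fertilizer application rate is associated with crop yield.

t = 2.455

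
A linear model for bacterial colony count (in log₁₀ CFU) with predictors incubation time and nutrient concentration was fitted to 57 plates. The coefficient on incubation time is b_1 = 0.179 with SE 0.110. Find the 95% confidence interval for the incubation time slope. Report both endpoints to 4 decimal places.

(-0.0415, 0.3995)

df = n − k − 1 = 57 − 2 − 1 = 54.
t* = t_{0.025, 54} = 2.004879.
Margin = t* × SE = 2.004879 × 0.110 = 0.220537.
CI: 0.179 ± 0.220537 → (-0.0415, 0.3995).
With 95% confidence, each one-unit increase in incubation time is associated with a change of between -0.0415 and 0.3995 log₁₀ CFU in bacterial colony count, holding the other predictors fixed.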